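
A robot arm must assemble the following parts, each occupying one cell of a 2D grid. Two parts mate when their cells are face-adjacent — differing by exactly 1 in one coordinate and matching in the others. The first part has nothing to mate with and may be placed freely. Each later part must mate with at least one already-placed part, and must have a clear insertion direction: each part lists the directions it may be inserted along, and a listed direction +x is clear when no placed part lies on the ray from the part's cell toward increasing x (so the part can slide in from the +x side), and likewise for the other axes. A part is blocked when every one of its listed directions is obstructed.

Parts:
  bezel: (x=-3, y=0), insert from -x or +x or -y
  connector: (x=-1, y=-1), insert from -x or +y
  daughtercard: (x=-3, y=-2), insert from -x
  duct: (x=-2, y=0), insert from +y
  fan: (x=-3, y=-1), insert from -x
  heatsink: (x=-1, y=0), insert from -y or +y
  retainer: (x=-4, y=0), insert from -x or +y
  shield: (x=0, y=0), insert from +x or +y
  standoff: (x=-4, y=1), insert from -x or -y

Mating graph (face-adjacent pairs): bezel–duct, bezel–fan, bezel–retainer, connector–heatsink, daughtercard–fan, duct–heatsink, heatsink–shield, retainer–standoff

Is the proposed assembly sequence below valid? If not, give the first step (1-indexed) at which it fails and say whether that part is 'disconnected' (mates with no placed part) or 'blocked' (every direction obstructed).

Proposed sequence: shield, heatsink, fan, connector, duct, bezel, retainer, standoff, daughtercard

Invalid at step 3 (disconnected)

1. shield@(0, 0) [+x clear] — {shield}
2. heatsink@(-1, 0) [-y clear] — {heatsink, shield}
3. fan@(-3, -1) — no placed neighbour ⇒ disconnected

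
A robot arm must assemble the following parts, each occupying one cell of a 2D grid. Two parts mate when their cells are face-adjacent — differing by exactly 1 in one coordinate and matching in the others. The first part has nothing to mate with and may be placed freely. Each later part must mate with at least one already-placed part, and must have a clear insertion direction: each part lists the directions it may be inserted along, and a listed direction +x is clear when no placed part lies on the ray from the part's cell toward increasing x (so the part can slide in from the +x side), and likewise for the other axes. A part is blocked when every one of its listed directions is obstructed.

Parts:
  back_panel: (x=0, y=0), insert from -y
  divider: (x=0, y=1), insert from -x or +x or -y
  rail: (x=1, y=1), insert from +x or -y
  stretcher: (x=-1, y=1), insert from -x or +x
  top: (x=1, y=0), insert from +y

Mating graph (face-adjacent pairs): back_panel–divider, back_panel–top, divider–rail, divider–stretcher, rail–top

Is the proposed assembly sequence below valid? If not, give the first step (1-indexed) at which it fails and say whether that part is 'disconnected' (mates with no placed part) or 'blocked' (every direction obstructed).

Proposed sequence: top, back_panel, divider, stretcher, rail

Valid

1. top@(1, 0) [+y clear] — {top}
2. back_panel@(0, 0) [-y clear] — {back_panel, top}
3. divider@(0, 1) [-x clear] — {back_panel, divider, top}
4. stretcher@(-1, 1) [-x clear] — {back_panel, divider, stretcher, top}
5. rail@(1, 1) [+x clear] — {back_panel, divider, rail, stretcher, top}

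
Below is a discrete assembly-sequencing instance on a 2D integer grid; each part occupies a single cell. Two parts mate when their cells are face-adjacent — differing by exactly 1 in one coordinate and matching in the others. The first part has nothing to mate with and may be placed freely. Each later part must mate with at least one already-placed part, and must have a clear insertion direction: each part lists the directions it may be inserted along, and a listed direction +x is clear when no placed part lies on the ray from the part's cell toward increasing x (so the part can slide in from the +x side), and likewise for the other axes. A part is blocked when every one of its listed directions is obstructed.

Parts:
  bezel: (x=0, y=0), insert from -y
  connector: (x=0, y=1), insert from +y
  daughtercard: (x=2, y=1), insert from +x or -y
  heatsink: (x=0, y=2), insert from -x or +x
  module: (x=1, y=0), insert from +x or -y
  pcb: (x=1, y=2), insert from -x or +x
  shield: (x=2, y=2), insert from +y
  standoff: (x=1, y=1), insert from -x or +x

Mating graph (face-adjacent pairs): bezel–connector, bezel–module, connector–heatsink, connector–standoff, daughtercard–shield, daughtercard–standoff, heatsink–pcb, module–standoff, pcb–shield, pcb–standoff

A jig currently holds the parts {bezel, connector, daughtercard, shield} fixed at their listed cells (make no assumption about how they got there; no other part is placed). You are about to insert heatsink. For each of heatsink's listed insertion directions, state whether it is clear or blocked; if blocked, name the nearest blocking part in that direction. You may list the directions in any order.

-x: ray from heatsink(0, 2) has no placed part ⇒ clear
+x: nearest on ray is shield@(2, 2) ⇒ blocked

+x: blocked by shield; -x: clear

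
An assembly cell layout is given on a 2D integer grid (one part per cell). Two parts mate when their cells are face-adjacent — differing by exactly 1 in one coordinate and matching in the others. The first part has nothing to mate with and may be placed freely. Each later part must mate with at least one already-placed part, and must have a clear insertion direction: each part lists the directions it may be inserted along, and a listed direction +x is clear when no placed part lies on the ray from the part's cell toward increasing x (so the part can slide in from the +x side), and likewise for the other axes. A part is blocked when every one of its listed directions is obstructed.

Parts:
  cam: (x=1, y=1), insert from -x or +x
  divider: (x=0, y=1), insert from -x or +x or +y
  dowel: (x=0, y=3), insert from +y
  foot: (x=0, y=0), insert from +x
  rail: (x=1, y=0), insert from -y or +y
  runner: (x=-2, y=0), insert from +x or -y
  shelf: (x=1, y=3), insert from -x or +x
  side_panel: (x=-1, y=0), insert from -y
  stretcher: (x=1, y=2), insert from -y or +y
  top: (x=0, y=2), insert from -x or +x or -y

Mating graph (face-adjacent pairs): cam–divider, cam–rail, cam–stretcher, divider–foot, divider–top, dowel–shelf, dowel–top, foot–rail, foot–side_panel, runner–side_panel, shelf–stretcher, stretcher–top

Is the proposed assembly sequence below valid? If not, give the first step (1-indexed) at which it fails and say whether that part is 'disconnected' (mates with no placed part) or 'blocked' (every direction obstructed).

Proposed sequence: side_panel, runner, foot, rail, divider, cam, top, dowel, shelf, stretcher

1. side_panel@(-1, 0) [-y clear] — {side_panel}
2. runner@(-2, 0) [-y clear] — {runner, side_panel}
3. foot@(0, 0) [+x clear] — {foot, runner, side_panel}
4. rail@(1, 0) [-y clear] — {foot, rail, runner, side_panel}
5. divider@(0, 1) [-x clear] — {divider, foot, rail, runner, side_panel}
6. cam@(1, 1) [+x clear] — {cam, divider, foot, rail, runner, side_panel}
7. top@(0, 2) [-x clear] — {cam, divider, foot, rail, runner, side_panel, top}
8. dowel@(0, 3) [+y clear] — {cam, divider, dowel, foot, rail, runner, side_panel, top}
9. shelf@(1, 3) [+x clear] — {cam, divider, dowel, foot, rail, runner, shelf, side_panel, top}
10. stretcher@(1, 2) — -y/+y all obstructed ⇒ blocked

Invalid at step 10 (blocked)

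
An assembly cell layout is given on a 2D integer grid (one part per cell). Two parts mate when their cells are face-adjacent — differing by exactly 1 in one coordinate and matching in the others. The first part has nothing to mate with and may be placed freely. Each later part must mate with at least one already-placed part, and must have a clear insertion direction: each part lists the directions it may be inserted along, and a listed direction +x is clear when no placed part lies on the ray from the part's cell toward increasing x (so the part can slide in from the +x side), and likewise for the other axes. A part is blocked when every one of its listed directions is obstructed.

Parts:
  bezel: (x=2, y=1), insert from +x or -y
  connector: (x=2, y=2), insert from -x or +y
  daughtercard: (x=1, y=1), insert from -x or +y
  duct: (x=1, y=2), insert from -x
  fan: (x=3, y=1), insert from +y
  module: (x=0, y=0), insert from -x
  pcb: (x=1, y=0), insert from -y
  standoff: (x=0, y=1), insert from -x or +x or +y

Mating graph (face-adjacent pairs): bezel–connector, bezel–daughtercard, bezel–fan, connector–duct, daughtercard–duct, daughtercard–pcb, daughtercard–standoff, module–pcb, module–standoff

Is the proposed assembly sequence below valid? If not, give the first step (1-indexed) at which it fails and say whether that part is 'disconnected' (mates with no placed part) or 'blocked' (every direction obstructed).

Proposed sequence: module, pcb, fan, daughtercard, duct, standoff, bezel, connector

1. module@(0, 0) [-x clear] — {module}
2. pcb@(1, 0) [-y clear] — {module, pcb}
3. fan@(3, 1) — no placed neighbour ⇒ disconnected

Invalid at step 3 (disconnected)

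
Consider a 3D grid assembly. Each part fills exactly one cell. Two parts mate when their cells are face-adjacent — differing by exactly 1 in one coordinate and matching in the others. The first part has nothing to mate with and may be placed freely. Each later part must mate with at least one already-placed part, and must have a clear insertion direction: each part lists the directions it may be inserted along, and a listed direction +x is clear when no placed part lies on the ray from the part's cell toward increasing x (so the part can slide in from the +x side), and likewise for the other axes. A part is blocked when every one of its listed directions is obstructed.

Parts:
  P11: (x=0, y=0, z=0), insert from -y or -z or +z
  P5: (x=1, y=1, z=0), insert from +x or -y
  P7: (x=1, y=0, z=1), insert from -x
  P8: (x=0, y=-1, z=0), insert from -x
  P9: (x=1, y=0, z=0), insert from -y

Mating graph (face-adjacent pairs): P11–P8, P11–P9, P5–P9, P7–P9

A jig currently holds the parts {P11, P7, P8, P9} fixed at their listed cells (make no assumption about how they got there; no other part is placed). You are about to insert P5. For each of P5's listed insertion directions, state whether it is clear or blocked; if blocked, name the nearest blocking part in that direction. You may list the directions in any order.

+x: ray from P5(1, 1, 0) has no placed part ⇒ clear
-y: nearest on ray is P9@(1, 0, 0) ⇒ blocked

+x: clear; -y: blocked by P9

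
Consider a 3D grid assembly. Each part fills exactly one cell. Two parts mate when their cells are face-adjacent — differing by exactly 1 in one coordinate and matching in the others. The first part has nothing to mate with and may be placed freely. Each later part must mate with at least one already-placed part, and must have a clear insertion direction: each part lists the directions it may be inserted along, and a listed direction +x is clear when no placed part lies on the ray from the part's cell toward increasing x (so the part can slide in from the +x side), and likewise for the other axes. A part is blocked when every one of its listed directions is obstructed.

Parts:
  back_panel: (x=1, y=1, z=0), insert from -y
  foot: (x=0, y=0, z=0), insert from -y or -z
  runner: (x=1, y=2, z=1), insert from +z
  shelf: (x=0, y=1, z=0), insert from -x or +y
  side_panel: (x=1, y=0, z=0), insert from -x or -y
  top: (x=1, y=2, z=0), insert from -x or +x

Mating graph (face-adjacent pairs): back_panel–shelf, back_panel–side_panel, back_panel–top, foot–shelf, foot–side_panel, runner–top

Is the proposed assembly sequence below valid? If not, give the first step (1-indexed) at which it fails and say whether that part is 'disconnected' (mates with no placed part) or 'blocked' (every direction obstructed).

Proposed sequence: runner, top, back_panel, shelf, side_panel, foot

1. runner@(1, 2, 1) [+z clear] — {runner}
2. top@(1, 2, 0) [-x clear] — {runner, top}
3. back_panel@(1, 1, 0) [-y clear] — {back_panel, runner, top}
4. shelf@(0, 1, 0) [-x clear] — {back_panel, runner, shelf, top}
5. side_panel@(1, 0, 0) [-x clear] — {back_panel, runner, shelf, side_panel, top}
6. foot@(0, 0, 0) [-y clear] — {back_panel, foot, runner, shelf, side_panel, top}

Valid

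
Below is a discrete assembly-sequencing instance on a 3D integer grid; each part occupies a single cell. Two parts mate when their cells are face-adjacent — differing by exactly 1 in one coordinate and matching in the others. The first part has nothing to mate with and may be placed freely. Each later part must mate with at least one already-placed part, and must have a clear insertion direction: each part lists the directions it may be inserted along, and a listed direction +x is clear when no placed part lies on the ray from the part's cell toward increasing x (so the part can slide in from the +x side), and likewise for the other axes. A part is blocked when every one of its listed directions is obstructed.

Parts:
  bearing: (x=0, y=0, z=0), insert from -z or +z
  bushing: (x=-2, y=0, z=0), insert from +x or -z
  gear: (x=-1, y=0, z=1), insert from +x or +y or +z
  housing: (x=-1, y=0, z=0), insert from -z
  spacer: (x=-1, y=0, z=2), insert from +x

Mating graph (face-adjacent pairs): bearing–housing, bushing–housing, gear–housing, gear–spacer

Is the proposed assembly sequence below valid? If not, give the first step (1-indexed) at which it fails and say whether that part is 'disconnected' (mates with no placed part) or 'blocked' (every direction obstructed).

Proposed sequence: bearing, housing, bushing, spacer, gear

1. bearing@(0, 0, 0) [-z clear] — {bearing}
2. housing@(-1, 0, 0) [-z clear] — {bearing, housing}
3. bushing@(-2, 0, 0) [-z clear] — {bearing, bushing, housing}
4. spacer@(-1, 0, 2) — no placed neighbour ⇒ disconnected

Invalid at step 4 (disconnected)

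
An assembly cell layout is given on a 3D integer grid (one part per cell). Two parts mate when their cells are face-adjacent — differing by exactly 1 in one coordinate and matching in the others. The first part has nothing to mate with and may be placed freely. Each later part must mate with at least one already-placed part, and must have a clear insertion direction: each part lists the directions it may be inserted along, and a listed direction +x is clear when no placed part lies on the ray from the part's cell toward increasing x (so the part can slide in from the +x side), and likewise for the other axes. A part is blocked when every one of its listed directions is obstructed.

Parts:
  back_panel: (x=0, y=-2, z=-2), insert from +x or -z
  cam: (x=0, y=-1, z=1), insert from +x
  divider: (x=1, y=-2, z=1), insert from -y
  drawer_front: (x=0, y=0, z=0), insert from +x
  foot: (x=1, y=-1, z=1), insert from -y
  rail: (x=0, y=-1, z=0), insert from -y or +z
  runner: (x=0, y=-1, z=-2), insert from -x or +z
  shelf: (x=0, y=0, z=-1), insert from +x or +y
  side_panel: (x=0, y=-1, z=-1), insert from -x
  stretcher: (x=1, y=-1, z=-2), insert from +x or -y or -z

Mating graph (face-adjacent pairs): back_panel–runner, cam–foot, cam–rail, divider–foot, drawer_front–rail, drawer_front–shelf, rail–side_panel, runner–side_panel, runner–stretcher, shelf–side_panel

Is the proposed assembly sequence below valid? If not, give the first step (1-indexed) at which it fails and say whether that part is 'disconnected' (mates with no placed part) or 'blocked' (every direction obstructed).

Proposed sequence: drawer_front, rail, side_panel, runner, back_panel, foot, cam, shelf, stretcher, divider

1. drawer_front@(0, 0, 0) [+x clear] — {drawer_front}
2. rail@(0, -1, 0) [-y clear] — {drawer_front, rail}
3. side_panel@(0, -1, -1) [-x clear] — {drawer_front, rail, side_panel}
4. runner@(0, -1, -2) [-x clear] — {drawer_front, rail, runner, side_panel}
5. back_panel@(0, -2, -2) [+x clear] — {back_panel, drawer_front, rail, runner, side_panel}
6. foot@(1, -1, 1) — no placed neighbour ⇒ disconnected

Invalid at step 6 (disconnected)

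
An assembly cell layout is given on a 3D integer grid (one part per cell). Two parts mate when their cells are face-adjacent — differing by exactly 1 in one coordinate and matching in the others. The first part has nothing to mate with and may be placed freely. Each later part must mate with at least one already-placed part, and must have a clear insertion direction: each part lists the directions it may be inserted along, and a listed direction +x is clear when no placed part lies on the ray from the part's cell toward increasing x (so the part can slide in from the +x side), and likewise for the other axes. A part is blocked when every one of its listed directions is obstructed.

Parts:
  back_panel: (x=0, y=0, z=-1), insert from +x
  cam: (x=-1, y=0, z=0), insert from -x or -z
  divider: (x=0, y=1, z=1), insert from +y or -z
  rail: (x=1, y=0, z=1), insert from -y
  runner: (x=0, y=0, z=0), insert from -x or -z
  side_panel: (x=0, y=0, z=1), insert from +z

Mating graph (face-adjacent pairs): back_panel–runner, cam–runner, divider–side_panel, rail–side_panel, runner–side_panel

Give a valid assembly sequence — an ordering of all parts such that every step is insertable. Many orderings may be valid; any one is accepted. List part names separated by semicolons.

1. divider@(0, 1, 1) [+y clear] — {divider}
2. side_panel@(0, 0, 1) [+z clear] — {divider, side_panel}
3. rail@(1, 0, 1) [-y clear] — {divider, rail, side_panel}
4. runner@(0, 0, 0) [-x clear] — {divider, rail, runner, side_panel}
5. cam@(-1, 0, 0) [-x clear] — {cam, divider, rail, runner, side_panel}
6. back_panel@(0, 0, -1) [+x clear] — {back_panel, cam, divider, rail, runner, side_panel}

divider; side_panel; rail; runner; cam; back_panel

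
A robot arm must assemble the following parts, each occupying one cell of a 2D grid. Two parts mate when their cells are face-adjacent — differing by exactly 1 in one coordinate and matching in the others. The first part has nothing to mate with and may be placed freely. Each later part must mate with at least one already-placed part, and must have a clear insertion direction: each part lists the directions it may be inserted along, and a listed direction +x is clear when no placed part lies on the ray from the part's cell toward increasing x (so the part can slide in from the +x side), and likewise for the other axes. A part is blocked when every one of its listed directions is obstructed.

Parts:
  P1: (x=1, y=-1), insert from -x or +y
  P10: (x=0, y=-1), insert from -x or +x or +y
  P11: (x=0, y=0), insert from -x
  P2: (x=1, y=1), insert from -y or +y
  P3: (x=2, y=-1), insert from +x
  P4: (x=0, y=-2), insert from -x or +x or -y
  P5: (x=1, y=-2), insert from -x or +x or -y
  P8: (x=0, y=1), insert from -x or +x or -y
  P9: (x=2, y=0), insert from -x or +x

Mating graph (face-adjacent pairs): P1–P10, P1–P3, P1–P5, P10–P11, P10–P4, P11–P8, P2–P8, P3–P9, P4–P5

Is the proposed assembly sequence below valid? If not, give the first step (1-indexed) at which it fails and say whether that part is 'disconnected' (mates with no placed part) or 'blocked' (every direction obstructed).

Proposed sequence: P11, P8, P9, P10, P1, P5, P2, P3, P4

1. P11@(0, 0) [-x clear] — {P11}
2. P8@(0, 1) [-x clear] — {P11, P8}
3. P9@(2, 0) — no placed neighbour ⇒ disconnected

Invalid at step 3 (disconnected)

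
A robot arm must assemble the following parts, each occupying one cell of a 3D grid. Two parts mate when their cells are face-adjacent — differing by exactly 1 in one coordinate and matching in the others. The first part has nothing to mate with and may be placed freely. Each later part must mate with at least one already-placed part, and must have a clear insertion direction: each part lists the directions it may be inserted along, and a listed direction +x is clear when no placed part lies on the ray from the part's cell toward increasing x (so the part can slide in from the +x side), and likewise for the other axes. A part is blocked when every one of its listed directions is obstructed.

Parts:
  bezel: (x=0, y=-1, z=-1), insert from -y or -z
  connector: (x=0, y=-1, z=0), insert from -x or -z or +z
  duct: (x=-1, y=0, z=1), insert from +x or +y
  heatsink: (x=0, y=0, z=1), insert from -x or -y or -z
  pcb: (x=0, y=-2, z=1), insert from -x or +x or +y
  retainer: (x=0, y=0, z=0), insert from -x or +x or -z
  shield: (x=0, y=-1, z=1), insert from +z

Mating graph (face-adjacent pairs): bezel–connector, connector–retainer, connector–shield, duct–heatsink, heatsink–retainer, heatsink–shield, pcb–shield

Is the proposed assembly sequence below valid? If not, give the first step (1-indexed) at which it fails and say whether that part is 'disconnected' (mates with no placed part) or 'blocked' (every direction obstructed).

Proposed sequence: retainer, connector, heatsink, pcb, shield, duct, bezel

1. retainer@(0, 0, 0) [-x clear] — {retainer}
2. connector@(0, -1, 0) [-x clear] — {connector, retainer}
3. heatsink@(0, 0, 1) [-x clear] — {connector, heatsink, retainer}
4. pcb@(0, -2, 1) — no placed neighbour ⇒ disconnected

Invalid at step 4 (disconnected)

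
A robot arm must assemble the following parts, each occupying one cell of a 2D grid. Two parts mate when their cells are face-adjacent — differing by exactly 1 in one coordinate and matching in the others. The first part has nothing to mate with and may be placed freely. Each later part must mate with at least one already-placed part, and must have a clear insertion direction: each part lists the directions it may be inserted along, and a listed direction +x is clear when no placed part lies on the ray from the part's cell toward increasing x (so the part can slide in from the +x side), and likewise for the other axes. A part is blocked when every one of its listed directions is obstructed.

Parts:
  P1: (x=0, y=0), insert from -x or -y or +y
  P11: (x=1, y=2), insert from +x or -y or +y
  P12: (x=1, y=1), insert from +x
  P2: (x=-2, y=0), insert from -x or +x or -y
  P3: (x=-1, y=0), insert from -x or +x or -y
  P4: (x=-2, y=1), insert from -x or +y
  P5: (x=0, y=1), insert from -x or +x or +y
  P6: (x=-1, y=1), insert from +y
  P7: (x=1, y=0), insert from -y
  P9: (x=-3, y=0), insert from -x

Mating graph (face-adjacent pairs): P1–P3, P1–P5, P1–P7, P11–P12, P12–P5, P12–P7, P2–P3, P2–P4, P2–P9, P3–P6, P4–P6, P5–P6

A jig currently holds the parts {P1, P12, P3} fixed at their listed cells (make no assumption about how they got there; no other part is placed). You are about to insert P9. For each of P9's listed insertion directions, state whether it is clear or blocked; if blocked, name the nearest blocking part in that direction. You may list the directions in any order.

-x: clear

-x: ray from P9(-3, 0) has no placed part ⇒ clear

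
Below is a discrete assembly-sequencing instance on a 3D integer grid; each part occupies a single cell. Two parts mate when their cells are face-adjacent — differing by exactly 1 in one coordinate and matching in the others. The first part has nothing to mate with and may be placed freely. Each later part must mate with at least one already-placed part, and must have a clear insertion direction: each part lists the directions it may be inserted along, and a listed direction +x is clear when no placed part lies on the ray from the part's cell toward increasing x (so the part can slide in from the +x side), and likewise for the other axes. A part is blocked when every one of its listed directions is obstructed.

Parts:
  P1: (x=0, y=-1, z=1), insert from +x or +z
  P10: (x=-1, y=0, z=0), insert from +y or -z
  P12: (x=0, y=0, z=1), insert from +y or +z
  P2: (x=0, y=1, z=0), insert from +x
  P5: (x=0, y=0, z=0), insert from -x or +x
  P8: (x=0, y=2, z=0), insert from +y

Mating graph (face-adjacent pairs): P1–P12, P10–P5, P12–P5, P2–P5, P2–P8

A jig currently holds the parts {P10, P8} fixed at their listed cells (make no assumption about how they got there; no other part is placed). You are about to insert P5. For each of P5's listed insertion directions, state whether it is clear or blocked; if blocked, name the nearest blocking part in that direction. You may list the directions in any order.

-x: nearest on ray is P10@(-1, 0, 0) ⇒ blocked
+x: ray from P5(0, 0, 0) has no placed part ⇒ clear

+x: clear; -x: blocked by P10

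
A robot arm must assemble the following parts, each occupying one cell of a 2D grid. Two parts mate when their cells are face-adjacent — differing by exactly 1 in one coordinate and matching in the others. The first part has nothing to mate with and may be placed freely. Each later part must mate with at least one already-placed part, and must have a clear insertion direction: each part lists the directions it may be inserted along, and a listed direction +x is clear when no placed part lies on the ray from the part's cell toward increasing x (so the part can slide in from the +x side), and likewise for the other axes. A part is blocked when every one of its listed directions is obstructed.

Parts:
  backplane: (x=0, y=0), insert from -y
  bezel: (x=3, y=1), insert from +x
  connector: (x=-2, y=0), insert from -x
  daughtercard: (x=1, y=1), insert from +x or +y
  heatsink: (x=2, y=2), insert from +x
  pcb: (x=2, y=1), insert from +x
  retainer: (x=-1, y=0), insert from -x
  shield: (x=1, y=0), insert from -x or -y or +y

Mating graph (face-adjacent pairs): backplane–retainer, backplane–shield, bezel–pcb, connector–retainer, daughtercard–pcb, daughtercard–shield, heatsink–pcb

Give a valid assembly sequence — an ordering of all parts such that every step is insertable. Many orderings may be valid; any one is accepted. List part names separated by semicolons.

1. retainer@(-1, 0) [-x clear] — {retainer}
2. connector@(-2, 0) [-x clear] — {connector, retainer}
3. backplane@(0, 0) [-y clear] — {backplane, connector, retainer}
4. shield@(1, 0) [-y clear] — {backplane, connector, retainer, shield}
5. daughtercard@(1, 1) [+x clear] — {backplane, connector, daughtercard, retainer, shield}
6. pcb@(2, 1) [+x clear] — {backplane, connector, daughtercard, pcb, retainer, shield}
7. bezel@(3, 1) [+x clear] — {backplane, bezel, connector, daughtercard, pcb, retainer, shield}
8. heatsink@(2, 2) [+x clear] — {backplane, bezel, connector, daughtercard, heatsink, pcb, retainer, shield}

retainer; connector; backplane; shield; daughtercard; pcb; bezel; heatsink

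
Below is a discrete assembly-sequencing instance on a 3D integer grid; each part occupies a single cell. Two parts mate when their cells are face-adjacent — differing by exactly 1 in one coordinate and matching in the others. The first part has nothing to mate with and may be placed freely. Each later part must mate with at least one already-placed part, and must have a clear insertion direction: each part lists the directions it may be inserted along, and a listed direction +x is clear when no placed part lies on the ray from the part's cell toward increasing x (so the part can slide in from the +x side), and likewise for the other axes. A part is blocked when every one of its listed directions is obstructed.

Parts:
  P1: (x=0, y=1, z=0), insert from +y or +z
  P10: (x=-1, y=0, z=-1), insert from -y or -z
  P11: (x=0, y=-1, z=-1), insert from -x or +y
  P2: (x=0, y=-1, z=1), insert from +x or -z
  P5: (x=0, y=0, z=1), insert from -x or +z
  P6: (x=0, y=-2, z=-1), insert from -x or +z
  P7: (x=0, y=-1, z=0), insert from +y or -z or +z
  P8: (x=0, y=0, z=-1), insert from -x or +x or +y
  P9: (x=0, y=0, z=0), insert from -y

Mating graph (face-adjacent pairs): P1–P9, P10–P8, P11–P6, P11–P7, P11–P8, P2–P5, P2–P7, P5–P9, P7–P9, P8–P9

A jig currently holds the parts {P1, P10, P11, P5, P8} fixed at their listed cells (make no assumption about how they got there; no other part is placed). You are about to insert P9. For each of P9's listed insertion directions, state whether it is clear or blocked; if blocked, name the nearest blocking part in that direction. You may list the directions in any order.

-y: ray from P9(0, 0, 0) has no placed part ⇒ clear

-y: clear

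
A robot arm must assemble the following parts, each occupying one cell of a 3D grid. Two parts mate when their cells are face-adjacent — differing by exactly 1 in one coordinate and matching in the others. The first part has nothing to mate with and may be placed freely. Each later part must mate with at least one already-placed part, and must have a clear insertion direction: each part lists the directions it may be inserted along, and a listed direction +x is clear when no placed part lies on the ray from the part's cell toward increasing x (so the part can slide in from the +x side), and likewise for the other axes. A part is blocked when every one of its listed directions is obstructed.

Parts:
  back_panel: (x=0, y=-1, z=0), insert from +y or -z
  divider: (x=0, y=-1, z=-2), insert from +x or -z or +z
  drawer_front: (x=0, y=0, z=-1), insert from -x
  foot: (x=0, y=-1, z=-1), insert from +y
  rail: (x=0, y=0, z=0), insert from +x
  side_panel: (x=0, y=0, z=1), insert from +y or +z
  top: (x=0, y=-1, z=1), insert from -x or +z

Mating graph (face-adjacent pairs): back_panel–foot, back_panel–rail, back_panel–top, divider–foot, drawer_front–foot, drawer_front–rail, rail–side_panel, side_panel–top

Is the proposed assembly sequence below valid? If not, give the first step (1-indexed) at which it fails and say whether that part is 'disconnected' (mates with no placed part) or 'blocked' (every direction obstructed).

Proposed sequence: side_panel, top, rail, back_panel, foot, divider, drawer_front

Valid

1. side_panel@(0, 0, 1) [+y clear] — {side_panel}
2. top@(0, -1, 1) [-x clear] — {side_panel, top}
3. rail@(0, 0, 0) [+x clear] — {rail, side_panel, top}
4. back_panel@(0, -1, 0) [-z clear] — {back_panel, rail, side_panel, top}
5. foot@(0, -1, -1) [+y clear] — {back_panel, foot, rail, side_panel, top}
6. divider@(0, -1, -2) [+x clear] — {back_panel, divider, foot, rail, side_panel, top}
7. drawer_front@(0, 0, -1) [-x clear] — {back_panel, divider, drawer_front, foot, rail, side_panel, top}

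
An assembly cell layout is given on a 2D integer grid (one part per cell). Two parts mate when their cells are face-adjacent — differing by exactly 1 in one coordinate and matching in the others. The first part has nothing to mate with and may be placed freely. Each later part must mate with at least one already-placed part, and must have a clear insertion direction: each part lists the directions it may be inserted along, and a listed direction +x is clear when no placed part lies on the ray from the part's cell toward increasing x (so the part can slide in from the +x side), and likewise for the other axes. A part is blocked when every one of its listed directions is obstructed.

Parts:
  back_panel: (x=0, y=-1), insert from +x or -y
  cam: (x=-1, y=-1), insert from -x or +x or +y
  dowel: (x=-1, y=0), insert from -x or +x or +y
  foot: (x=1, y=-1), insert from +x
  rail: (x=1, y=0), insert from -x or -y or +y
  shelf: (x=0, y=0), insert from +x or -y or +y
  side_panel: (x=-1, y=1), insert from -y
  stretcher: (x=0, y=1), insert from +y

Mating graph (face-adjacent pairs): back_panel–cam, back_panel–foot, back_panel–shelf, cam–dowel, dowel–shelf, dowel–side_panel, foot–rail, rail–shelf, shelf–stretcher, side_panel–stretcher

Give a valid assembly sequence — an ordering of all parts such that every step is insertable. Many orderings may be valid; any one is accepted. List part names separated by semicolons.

side_panel; stretcher; shelf; dowel; cam; back_panel; foot; rail

1. side_panel@(-1, 1) [-y clear] — {side_panel}
2. stretcher@(0, 1) [+y clear] — {side_panel, stretcher}
3. shelf@(0, 0) [+x clear] — {shelf, side_panel, stretcher}
4. dowel@(-1, 0) [-x clear] — {dowel, shelf, side_panel, stretcher}
5. cam@(-1, -1) [-x clear] — {cam, dowel, shelf, side_panel, stretcher}
6. back_panel@(0, -1) [+x clear] — {back_panel, cam, dowel, shelf, side_panel, stretcher}
7. foot@(1, -1) [+x clear] — {back_panel, cam, dowel, foot, shelf, side_panel, stretcher}
8. rail@(1, 0) [+y clear] — {back_panel, cam, dowel, foot, rail, shelf, side_panel, stretcher}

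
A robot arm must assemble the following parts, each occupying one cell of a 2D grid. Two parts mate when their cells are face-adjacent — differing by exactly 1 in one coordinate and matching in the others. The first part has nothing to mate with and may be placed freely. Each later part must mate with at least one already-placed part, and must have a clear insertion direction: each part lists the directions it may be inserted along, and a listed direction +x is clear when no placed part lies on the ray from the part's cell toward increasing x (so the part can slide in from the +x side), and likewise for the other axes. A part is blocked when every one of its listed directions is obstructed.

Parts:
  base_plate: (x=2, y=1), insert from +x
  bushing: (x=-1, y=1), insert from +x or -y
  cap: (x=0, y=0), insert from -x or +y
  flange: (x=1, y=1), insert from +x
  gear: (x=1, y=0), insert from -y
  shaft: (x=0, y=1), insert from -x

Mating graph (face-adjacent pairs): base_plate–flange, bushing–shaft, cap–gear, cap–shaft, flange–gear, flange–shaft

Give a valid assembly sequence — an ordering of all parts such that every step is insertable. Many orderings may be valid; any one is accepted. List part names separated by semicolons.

gear; cap; shaft; bushing; flange; base_plate

1. gear@(1, 0) [-y clear] — {gear}
2. cap@(0, 0) [-x clear] — {cap, gear}
3. shaft@(0, 1) [-x clear] — {cap, gear, shaft}
4. bushing@(-1, 1) [-y clear] — {bushing, cap, gear, shaft}
5. flange@(1, 1) [+x clear] — {bushing, cap, flange, gear, shaft}
6. base_plate@(2, 1) [+x clear] — {base_plate, bushing, cap, flange, gear, shaft}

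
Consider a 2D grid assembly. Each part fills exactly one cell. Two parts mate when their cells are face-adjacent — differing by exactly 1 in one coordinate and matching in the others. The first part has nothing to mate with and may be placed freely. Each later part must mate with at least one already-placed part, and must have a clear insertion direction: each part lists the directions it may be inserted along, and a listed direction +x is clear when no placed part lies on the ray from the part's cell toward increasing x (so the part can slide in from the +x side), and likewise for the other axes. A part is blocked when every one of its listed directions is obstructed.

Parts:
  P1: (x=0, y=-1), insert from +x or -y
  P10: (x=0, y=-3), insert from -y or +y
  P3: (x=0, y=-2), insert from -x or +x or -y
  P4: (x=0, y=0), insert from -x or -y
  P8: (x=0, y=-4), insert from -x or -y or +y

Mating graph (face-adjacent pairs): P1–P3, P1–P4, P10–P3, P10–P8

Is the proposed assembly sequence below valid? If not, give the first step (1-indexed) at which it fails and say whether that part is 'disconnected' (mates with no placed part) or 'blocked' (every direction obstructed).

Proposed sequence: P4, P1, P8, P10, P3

1. P4@(0, 0) [-x clear] — {P4}
2. P1@(0, -1) [+x clear] — {P1, P4}
3. P8@(0, -4) — no placed neighbour ⇒ disconnected

Invalid at step 3 (disconnected)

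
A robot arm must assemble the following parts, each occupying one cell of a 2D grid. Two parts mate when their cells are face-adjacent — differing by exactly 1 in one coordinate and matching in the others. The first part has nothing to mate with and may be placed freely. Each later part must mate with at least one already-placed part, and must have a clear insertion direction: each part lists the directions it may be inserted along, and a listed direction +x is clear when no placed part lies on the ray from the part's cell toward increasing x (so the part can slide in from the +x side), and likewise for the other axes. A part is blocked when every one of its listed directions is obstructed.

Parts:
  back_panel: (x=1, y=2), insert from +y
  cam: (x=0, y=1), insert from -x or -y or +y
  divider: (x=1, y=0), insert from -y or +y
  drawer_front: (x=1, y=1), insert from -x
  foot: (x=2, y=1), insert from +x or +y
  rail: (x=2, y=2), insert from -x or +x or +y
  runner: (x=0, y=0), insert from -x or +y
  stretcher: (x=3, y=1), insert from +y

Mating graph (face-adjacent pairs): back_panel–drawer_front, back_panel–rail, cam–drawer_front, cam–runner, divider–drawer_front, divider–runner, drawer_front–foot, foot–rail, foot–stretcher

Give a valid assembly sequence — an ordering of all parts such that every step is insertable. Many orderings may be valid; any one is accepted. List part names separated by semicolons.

back_panel; rail; foot; stretcher; drawer_front; divider; runner; cam

1. back_panel@(1, 2) [+y clear] — {back_panel}
2. rail@(2, 2) [+x clear] — {back_panel, rail}
3. foot@(2, 1) [+x clear] — {back_panel, foot, rail}
4. stretcher@(3, 1) [+y clear] — {back_panel, foot, rail, stretcher}
5. drawer_front@(1, 1) [-x clear] — {back_panel, drawer_front, foot, rail, stretcher}
6. divider@(1, 0) [-y clear] — {back_panel, divider, drawer_front, foot, rail, stretcher}
7. runner@(0, 0) [-x clear] — {back_panel, divider, drawer_front, foot, rail, runner, stretcher}
8. cam@(0, 1) [-x clear] — {back_panel, cam, divider, drawer_front, foot, rail, runner, stretcher}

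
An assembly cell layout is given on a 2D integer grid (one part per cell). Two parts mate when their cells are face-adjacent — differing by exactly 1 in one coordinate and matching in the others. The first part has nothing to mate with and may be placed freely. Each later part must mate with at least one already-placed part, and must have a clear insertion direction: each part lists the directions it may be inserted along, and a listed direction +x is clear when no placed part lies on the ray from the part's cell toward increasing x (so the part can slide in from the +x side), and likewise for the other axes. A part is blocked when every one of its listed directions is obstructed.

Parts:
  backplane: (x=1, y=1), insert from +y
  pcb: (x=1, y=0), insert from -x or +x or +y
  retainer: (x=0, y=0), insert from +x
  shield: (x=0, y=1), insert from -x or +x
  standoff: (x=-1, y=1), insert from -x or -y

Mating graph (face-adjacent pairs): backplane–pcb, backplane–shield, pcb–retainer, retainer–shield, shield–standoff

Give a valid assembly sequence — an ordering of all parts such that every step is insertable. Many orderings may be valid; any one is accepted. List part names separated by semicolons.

1. standoff@(-1, 1) [-x clear] — {standoff}
2. shield@(0, 1) [+x clear] — {shield, standoff}
3. retainer@(0, 0) [+x clear] — {retainer, shield, standoff}
4. pcb@(1, 0) [+x clear] — {pcb, retainer, shield, standoff}
5. backplane@(1, 1) [+y clear] — {backplane, pcb, retainer, shield, standoff}

standoff; shield; retainer; pcb; backplane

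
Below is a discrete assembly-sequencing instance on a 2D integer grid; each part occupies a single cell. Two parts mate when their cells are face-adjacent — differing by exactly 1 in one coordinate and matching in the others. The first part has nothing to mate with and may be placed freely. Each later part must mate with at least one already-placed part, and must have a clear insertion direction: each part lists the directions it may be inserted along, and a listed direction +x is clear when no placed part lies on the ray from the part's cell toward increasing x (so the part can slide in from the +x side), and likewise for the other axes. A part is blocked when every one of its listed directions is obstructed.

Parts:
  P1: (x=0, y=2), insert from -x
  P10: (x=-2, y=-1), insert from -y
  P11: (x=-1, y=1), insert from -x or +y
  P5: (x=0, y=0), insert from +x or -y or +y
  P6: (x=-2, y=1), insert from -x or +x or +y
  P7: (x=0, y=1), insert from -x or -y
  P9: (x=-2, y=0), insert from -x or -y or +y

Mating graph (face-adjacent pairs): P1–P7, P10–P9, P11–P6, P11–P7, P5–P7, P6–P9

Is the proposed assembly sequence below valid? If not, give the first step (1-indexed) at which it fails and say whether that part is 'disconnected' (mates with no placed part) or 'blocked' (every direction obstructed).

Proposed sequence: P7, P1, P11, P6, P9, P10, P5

1. P7@(0, 1) [-x clear] — {P7}
2. P1@(0, 2) [-x clear] — {P1, P7}
3. P11@(-1, 1) [-x clear] — {P1, P11, P7}
4. P6@(-2, 1) [-x clear] — {P1, P11, P6, P7}
5. P9@(-2, 0) [-x clear] — {P1, P11, P6, P7, P9}
6. P10@(-2, -1) [-y clear] — {P1, P10, P11, P6, P7, P9}
7. P5@(0, 0) [+x clear] — {P1, P10, P11, P5, P6, P7, P9}

Valid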